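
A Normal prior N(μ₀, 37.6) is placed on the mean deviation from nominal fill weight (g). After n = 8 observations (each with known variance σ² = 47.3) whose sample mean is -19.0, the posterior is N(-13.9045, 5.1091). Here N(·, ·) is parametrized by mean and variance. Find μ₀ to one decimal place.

μ₀ = 18.5

The posterior mean is a precision-weighted average: μ_n = (τ₀μ₀ + τ_data·x̄)/(τ₀+τ_data), with τ₀=1/σ₀² and τ_data=n/σ².
Here τ₀ = 1/37.6 = 0.026596 and τ_data = 8/47.3 = 0.169133, so τ_n = 0.195729.
Rearranging for μ₀: μ₀ = (μ_n·τ_n − τ_data·x̄)/τ₀ = (-13.9045·0.195729 − 0.169133·-19.0) / 0.026596 = 0.492013/0.026596 ≈ 18.5.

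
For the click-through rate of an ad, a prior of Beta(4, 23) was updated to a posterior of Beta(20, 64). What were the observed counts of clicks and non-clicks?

Under Beta–binomial conjugacy the posterior parameters are (a+s, b+f).
So s = 20 − 4 = 16 and f = 64 − 23 = 41.

16 clicks and 41 non-clicks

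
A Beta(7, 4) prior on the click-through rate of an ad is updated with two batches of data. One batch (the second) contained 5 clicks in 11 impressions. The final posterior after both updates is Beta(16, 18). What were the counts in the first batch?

4 clicks and 8 non-clicks

Sequential conjugate updates are equivalent to a single update on the pooled data, so total successes = posterior α − prior α and total failures = posterior β − prior β.
Total across both batches: 16−7=9 clicks, 18−4=14 non-clicks.
Subtract the second batch: 9−5=4 clicks and 14−6=8 non-clicks.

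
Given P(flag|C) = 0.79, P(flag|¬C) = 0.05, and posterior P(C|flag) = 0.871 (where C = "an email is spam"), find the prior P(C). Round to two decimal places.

P(C) = 0.30

In odds form, posterior odds = prior odds × likelihood ratio, so prior odds = posterior odds ÷ LR.
Posterior odds = 0.871/(1−0.871) = 6.7519. LR = 0.79/0.05 = 15.8000.
Prior odds = 6.7519/15.8000 = 0.4273, so P(C) = 0.4273/(1+0.4273) ≈ 0.30.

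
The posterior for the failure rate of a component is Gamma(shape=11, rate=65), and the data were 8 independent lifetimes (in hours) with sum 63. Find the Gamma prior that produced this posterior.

Gamma(shape=3, rate=2)

Gamma–exponential conjugacy: posterior shape = α + n, posterior rate = β + Σtᵢ.
So α = 11 − 8 = 3 and β = 65 − 63 = 2.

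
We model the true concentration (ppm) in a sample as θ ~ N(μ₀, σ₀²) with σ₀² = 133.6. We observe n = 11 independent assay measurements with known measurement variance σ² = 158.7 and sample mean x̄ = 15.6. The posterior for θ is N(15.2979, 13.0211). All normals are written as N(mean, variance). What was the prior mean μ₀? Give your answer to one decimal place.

μ₀ = 12.5

The posterior mean is a precision-weighted average: μ_n = (τ₀μ₀ + τ_data·x̄)/(τ₀+τ_data), with τ₀=1/σ₀² and τ_data=n/σ².
Here τ₀ = 1/133.6 = 0.007485 and τ_data = 11/158.7 = 0.069313, so τ_n = 0.076798.
Rearranging for μ₀: μ₀ = (μ_n·τ_n − τ_data·x̄)/τ₀ = (15.2979·0.076798 − 0.069313·15.6) / 0.007485 = 0.093565/0.007485 ≈ 12.5.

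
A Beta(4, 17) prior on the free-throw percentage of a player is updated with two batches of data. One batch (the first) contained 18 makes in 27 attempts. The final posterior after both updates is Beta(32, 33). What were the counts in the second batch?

10 makes and 7 misses

Sequential conjugate updates are equivalent to a single update on the pooled data, so total successes = posterior α − prior α and total failures = posterior β − prior β.
Total across both batches: 32−4=28 makes, 33−17=16 misses.
Subtract the first batch: 28−18=10 makes and 16−9=7 misses.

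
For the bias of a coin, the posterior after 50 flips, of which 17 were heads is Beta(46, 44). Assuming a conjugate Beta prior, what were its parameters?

Beta is conjugate to the binomial likelihood: posterior = Beta(α+s, β+f).
So α = 46 − 17 = 29 and β = 44 − 33 = 11.

Beta(29, 11)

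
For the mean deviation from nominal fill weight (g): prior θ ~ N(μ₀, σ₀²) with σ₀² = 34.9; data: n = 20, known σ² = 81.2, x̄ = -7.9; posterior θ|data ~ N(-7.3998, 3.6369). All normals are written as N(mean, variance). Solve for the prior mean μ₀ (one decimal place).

μ₀ = -3.1

The posterior mean is a precision-weighted average: μ_n = (τ₀μ₀ + τ_data·x̄)/(τ₀+τ_data), with τ₀=1/σ₀² and τ_data=n/σ².
Here τ₀ = 1/34.9 = 0.028653 and τ_data = 20/81.2 = 0.246305, so τ_n = 0.274958.
Rearranging for μ₀: μ₀ = (μ_n·τ_n − τ_data·x̄)/τ₀ = (-7.3998·0.274958 − 0.246305·-7.9) / 0.028653 = -0.088825/0.028653 ≈ -3.1.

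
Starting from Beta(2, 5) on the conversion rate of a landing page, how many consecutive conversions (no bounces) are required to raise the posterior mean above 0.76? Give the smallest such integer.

k = 14

After k conversions and 0 bounces the posterior is Beta(2+k, 5), with mean (2+k)/(2+5+k).
Set (2+k)/(7+k) > 0.76 and solve: k > (0.76·7 − 2)/(1 − 0.76) = 13.833.
The smallest integer exceeding 13.833 is 14, and checking k=14: (16)/(21) = 0.7619 > 0.76.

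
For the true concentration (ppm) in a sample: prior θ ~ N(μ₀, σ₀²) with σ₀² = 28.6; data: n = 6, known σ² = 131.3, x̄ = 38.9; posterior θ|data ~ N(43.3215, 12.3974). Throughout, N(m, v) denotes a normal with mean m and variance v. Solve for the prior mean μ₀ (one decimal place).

The posterior mean is a precision-weighted average: μ_n = (τ₀μ₀ + τ_data·x̄)/(τ₀+τ_data), with τ₀=1/σ₀² and τ_data=n/σ².
Here τ₀ = 1/28.6 = 0.034965 and τ_data = 6/131.3 = 0.045697, so τ_n = 0.080662.
Rearranging for μ₀: μ₀ = (μ_n·τ_n − τ_data·x̄)/τ₀ = (43.3215·0.080662 − 0.045697·38.9) / 0.034965 = 1.716786/0.034965 ≈ 49.1.

μ₀ = 49.1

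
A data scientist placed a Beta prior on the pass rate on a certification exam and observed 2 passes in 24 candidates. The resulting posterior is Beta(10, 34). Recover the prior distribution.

Beta(8, 12)

A Beta(a, b) prior with s successes and f failures in binomial data gives a Beta(a+s, b+f) posterior.
So a = 10 − 2 = 8 and b = 34 − 22 = 12.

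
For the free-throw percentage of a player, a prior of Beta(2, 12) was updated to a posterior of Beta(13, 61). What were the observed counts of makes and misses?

A Beta(a, b) prior with s successes and f failures in binomial data gives a Beta(a+s, b+f) posterior.
Match parameters: s=13−2=11, f=61−12=49.

11 makes and 49 misses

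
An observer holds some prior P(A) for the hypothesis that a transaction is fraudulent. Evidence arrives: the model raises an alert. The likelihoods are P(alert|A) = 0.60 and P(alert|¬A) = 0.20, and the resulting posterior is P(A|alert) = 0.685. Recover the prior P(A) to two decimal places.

P(A) = 0.42

Bayes' rule in odds form gives O(A|E) = O(A)·[P(E|A)/P(E|¬A)], hence O(A) = O(A|E)/LR.
Posterior odds = 0.685/(1−0.685) = 2.1746. LR = 0.60/0.20 = 3.0000.
Prior odds = 2.1746/3.0000 = 0.7249, so P(A) = 0.7249/(1+0.7249) ≈ 0.42.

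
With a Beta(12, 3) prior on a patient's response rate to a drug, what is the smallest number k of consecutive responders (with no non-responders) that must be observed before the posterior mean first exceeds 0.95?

k = 46

After k responders and 0 non-responders the posterior is Beta(12+k, 3), with mean (12+k)/(12+3+k).
Set (12+k)/(15+k) > 0.95 and solve: k > (0.95·15 − 12)/(1 − 0.95) = 45.000.
The smallest integer exceeding 45.000 is 46.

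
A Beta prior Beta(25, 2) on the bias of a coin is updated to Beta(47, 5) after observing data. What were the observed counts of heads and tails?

A Beta(a, b) prior with s successes and f failures in binomial data gives a Beta(a+s, b+f) posterior.
So s = 47 − 25 = 22 and f = 5 − 2 = 3.

22 heads and 3 tails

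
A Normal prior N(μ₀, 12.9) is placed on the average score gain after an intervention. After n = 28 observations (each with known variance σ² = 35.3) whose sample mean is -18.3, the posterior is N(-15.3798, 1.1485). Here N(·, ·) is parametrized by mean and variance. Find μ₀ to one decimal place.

μ₀ = 14.5

The posterior mean is a precision-weighted average: μ_n = (τ₀μ₀ + τ_data·x̄)/(τ₀+τ_data), with τ₀=1/σ₀² and τ_data=n/σ².
Here τ₀ = 1/12.9 = 0.077519 and τ_data = 28/35.3 = 0.793201, so τ_n = 0.870720.
Rearranging for μ₀: μ₀ = (μ_n·τ_n − τ_data·x̄)/τ₀ = (-15.3798·0.870720 − 0.793201·-18.3) / 0.077519 = 1.124079/0.077519 ≈ 14.5.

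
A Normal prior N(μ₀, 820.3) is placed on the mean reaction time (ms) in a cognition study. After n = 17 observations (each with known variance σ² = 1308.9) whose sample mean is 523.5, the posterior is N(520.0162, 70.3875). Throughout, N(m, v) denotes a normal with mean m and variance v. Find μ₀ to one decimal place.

μ₀ = 482.9

The posterior mean is a precision-weighted average: μ_n = (τ₀μ₀ + τ_data·x̄)/(τ₀+τ_data), with τ₀=1/σ₀² and τ_data=n/σ².
Here τ₀ = 1/820.3 = 0.001219 and τ_data = 17/1308.9 = 0.012988, so τ_n = 0.014207.
Rearranging for μ₀: μ₀ = (μ_n·τ_n − τ_data·x̄)/τ₀ = (520.0162·0.014207 − 0.012988·523.5) / 0.001219 = 0.588652/0.001219 ≈ 482.9.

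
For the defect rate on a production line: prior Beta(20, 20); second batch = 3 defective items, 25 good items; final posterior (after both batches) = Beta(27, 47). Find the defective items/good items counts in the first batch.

Because Beta–binomial updating is additive in the counts, the combined data contributed (α_post−α_prior, β_post−β_prior) successes and failures.
Total across both batches: 27−20=7 defective items, 47−20=27 good items.
Subtract the second batch: 7−3=4 defective items and 27−25=2 good items.

4 defective items and 2 good items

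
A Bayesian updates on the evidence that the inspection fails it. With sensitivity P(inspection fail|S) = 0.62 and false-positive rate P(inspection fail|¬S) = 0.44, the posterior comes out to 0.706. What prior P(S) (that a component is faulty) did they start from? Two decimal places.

Bayes' rule in odds form gives O(S|E) = O(S)·[P(E|S)/P(E|¬S)], hence O(S) = O(S|E)/LR.
Posterior odds = 0.706/(1−0.706) = 2.4014. LR = 0.62/0.44 = 1.4091.
Prior odds = 2.4014/1.4091 = 1.7042, so P(S) = 1.7042/(1+1.7042) ≈ 0.63.

P(S) = 0.63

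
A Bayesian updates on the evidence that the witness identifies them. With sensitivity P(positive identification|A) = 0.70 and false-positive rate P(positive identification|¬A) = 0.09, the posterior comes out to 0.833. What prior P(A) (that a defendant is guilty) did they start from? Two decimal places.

P(A) = 0.39

Bayes' rule in odds form gives O(A|E) = O(A)·[P(E|A)/P(E|¬A)], hence O(A) = O(A|E)/LR.
Posterior odds = 0.833/(1−0.833) = 4.9880. LR = 0.70/0.09 = 7.7778.
Prior odds = 4.9880/7.7778 = 0.6413, so P(A) = 0.6413/(1+0.6413) ≈ 0.39.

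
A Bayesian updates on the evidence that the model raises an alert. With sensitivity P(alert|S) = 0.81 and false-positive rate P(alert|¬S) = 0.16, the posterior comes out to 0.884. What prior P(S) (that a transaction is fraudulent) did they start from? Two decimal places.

Bayes' rule in odds form gives O(S|E) = O(S)·[P(E|S)/P(E|¬S)], hence O(S) = O(S|E)/LR.
Posterior odds = 0.884/(1−0.884) = 7.6207. LR = 0.81/0.16 = 5.0625.
Prior odds = 7.6207/5.0625 = 1.5053, so P(S) = 1.5053/(1+1.5053) ≈ 0.60.

P(S) = 0.60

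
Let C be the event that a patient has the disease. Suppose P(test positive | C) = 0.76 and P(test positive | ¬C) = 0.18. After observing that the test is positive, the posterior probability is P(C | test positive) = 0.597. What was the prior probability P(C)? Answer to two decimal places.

Bayes' rule in odds form gives O(C|E) = O(C)·[P(E|C)/P(E|¬C)], hence O(C) = O(C|E)/LR.
Posterior odds = 0.597/(1−0.597) = 1.4814. LR = 0.76/0.18 = 4.2222.
Prior odds = 1.4814/4.2222 = 0.3509, so P(C) = 0.3509/(1+0.3509) ≈ 0.26.

P(C) = 0.26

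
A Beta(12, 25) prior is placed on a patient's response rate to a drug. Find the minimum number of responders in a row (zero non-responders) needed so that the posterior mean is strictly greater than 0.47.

After k responders and 0 non-responders the posterior is Beta(12+k, 25), with mean (12+k)/(12+25+k).
Set (12+k)/(37+k) > 0.47 and solve: k > (0.47·37 − 12)/(1 − 0.47) = 10.170.
The smallest integer exceeding 10.170 is 11.

k = 11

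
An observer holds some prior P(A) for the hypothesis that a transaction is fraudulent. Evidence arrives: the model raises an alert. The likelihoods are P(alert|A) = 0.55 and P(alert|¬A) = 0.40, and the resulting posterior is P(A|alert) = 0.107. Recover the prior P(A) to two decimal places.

P(A) = 0.08

In odds form, posterior odds = prior odds × likelihood ratio, so prior odds = posterior odds ÷ LR.
Posterior odds = 0.107/(1−0.107) = 0.1198. LR = 0.55/0.40 = 1.3750.
Prior odds = 0.1198/1.3750 = 0.0871, so P(A) = 0.0871/(1+0.0871) ≈ 0.08.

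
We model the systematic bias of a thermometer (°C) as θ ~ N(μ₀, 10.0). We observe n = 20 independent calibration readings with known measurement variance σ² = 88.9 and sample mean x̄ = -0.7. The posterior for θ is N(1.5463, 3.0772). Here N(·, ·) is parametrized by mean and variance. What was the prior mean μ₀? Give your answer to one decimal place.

μ₀ = 6.6

The posterior mean is a precision-weighted average: μ_n = (τ₀μ₀ + τ_data·x̄)/(τ₀+τ_data), with τ₀=1/σ₀² and τ_data=n/σ².
Here τ₀ = 1/10.0 = 0.100000 and τ_data = 20/88.9 = 0.224972, so τ_n = 0.324972.
Rearranging for μ₀: μ₀ = (μ_n·τ_n − τ_data·x̄)/τ₀ = (1.5463·0.324972 − 0.224972·-0.7) / 0.100000 = 0.659985/0.100000 ≈ 6.6.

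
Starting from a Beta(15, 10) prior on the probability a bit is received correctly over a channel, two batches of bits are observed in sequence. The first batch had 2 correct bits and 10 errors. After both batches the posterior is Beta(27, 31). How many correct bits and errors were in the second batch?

10 correct bits and 11 errors

Because Beta–binomial updating is additive in the counts, the combined data contributed (α_post−α_prior, β_post−β_prior) successes and failures.
Total across both batches: 27−15=12 correct bits, 31−10=21 errors.
Subtract the first batch: 12−2=10 correct bits and 21−10=11 errors.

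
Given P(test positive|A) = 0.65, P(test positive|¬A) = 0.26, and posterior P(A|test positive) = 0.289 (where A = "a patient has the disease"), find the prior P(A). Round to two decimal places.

In odds form, posterior odds = prior odds × likelihood ratio, so prior odds = posterior odds ÷ LR.
Posterior odds = 0.289/(1−0.289) = 0.4065. LR = 0.65/0.26 = 2.5000.
Prior odds = 0.4065/2.5000 = 0.1626, so P(A) = 0.1626/(1+0.1626) ≈ 0.14.

P(A) = 0.14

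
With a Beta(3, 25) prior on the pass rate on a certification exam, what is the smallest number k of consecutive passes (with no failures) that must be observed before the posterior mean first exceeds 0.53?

k = 26

After k passes and 0 failures the posterior is Beta(3+k, 25), with mean (3+k)/(3+25+k).
Set (3+k)/(28+k) > 0.53 and solve: k > (0.53·28 − 3)/(1 − 0.53) = 25.191.
The smallest integer exceeding 25.191 is 26.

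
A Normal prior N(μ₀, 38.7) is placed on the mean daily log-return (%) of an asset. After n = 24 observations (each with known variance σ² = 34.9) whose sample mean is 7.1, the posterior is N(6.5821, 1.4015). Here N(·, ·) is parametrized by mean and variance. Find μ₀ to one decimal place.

μ₀ = -7.2

With known observation variance, the Normal–Normal posterior has precision τ_n = τ₀ + n/σ² and mean μ_n = (τ₀μ₀ + (n/σ²)x̄)/τ_n.
Here τ₀ = 1/38.7 = 0.025840 and τ_data = 24/34.9 = 0.687679, so τ_n = 0.713519.
Rearranging for μ₀: μ₀ = (μ_n·τ_n − τ_data·x̄)/τ₀ = (6.5821·0.713519 − 0.687679·7.1) / 0.025840 = -0.186067/0.025840 ≈ -7.2.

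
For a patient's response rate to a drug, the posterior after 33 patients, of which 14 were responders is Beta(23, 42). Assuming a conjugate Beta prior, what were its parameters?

Beta is conjugate to the binomial likelihood: posterior = Beta(a+s, b+f).
Subtract the data counts: 23−14=9, 42−19=23.

Beta(9, 23)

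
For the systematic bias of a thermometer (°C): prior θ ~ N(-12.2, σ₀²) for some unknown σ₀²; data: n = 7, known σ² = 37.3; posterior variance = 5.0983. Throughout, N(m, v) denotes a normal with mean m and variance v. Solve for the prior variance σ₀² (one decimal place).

Posterior precision equals prior precision plus data precision: 1/σ_n² = 1/σ₀² + n/σ².
So 1/σ₀² = 1/5.0983 − 7/37.3 = 0.196144 − 0.187668 = 0.008476.
Hence σ₀² = 1/0.008476 ≈ 118.0.

σ₀² = 118.0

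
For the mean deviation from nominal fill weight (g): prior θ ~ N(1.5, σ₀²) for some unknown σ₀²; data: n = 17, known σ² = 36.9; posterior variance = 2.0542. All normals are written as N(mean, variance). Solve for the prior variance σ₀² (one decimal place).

σ₀² = 38.3

For the Normal–Normal model with known σ², precisions add: τ_n = τ₀ + n/σ².
So 1/σ₀² = 1/2.0542 − 17/36.9 = 0.486808 − 0.460705 = 0.026103.
Hence σ₀² = 1/0.026103 ≈ 38.3.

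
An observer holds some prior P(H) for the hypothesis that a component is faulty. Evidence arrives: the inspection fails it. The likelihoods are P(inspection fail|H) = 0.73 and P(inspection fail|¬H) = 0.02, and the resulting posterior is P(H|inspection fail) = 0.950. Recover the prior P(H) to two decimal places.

P(H) = 0.34

In odds form, posterior odds = prior odds × likelihood ratio, so prior odds = posterior odds ÷ LR.
Posterior odds = 0.950/(1−0.950) = 19.0000. LR = 0.73/0.02 = 36.5000.
Prior odds = 19.0000/36.5000 = 0.5205, so P(H) = 0.5205/(1+0.5205) ≈ 0.34.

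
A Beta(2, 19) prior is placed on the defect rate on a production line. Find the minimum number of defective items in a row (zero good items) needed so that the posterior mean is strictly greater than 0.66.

After k defective items and 0 good items the posterior is Beta(2+k, 19), with mean (2+k)/(2+19+k).
Set (2+k)/(21+k) > 0.66 and solve: k > (0.66·21 − 2)/(1 − 0.66) = 34.882.
The smallest integer exceeding 34.882 is 35.

k = 35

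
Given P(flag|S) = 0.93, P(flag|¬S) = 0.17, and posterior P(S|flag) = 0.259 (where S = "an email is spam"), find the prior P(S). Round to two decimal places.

Bayes' rule in odds form gives O(S|E) = O(S)·[P(E|S)/P(E|¬S)], hence O(S) = O(S|E)/LR.
Posterior odds = 0.259/(1−0.259) = 0.3495. LR = 0.93/0.17 = 5.4706.
Prior odds = 0.3495/5.4706 = 0.0639, so P(S) = 0.0639/(1+0.0639) ≈ 0.06.

P(S) = 0.06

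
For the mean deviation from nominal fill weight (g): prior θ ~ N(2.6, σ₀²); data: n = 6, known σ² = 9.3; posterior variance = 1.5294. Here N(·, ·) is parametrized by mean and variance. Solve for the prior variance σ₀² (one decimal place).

σ₀² = 115.1

For the Normal–Normal model with known σ², precisions add: τ_n = τ₀ + n/σ².
So 1/σ₀² = 1/1.5294 − 6/9.3 = 0.653851 − 0.645161 = 0.008690.
Hence σ₀² = 1/0.008690 ≈ 115.1.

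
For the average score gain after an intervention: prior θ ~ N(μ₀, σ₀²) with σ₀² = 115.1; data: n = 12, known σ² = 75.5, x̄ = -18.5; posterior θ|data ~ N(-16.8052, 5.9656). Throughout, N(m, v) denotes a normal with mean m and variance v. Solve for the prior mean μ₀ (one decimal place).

The posterior mean is a precision-weighted average: μ_n = (τ₀μ₀ + τ_data·x̄)/(τ₀+τ_data), with τ₀=1/σ₀² and τ_data=n/σ².
Here τ₀ = 1/115.1 = 0.008688 and τ_data = 12/75.5 = 0.158940, so τ_n = 0.167628.
Rearranging for μ₀: μ₀ = (μ_n·τ_n − τ_data·x̄)/τ₀ = (-16.8052·0.167628 − 0.158940·-18.5) / 0.008688 = 0.123368/0.008688 ≈ 14.2.

μ₀ = 14.2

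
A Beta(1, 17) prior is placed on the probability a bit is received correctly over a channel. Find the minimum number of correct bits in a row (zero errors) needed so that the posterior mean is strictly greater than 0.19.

k = 3

After k correct bits and 0 errors the posterior is Beta(1+k, 17), with mean (1+k)/(1+17+k).
Set (1+k)/(18+k) > 0.19 and solve: k > (0.19·18 − 1)/(1 − 0.19) = 2.988.
The smallest integer exceeding 2.988 is 3.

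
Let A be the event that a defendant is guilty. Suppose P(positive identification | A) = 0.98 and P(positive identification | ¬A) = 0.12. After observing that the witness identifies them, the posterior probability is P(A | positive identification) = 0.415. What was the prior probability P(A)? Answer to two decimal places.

P(A) = 0.08

Bayes' rule in odds form gives O(A|E) = O(A)·[P(E|A)/P(E|¬A)], hence O(A) = O(A|E)/LR.
Posterior odds = 0.415/(1−0.415) = 0.7094. LR = 0.98/0.12 = 8.1667.
Prior odds = 0.7094/8.1667 = 0.0869, so P(A) = 0.0869/(1+0.0869) ≈ 0.08.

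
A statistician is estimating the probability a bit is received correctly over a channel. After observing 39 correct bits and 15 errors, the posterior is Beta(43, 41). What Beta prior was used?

Beta(4, 26)

Beta is conjugate to the binomial likelihood: posterior = Beta(a+s, b+f).
So a = 43 − 39 = 4 and b = 41 − 15 = 26.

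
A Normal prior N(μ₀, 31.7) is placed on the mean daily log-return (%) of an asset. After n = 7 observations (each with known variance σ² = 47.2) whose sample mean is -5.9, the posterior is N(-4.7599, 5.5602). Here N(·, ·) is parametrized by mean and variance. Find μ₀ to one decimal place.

With known observation variance, the Normal–Normal posterior has precision τ_n = τ₀ + n/σ² and mean μ_n = (τ₀μ₀ + (n/σ²)x̄)/τ_n.
Here τ₀ = 1/31.7 = 0.031546 and τ_data = 7/47.2 = 0.148305, so τ_n = 0.179851.
Rearranging for μ₀: μ₀ = (μ_n·τ_n − τ_data·x̄)/τ₀ = (-4.7599·0.179851 − 0.148305·-5.9) / 0.031546 = 0.018927/0.031546 ≈ 0.6.

μ₀ = 0.6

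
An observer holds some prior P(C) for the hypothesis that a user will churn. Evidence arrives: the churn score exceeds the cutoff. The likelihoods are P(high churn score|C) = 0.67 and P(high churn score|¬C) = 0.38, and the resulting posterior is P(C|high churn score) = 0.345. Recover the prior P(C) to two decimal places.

P(C) = 0.23

Bayes' rule in odds form gives O(C|E) = O(C)·[P(E|C)/P(E|¬C)], hence O(C) = O(C|E)/LR.
Posterior odds = 0.345/(1−0.345) = 0.5267. LR = 0.67/0.38 = 1.7632.
Prior odds = 0.5267/1.7632 = 0.2987, so P(C) = 0.2987/(1+0.2987) ≈ 0.23.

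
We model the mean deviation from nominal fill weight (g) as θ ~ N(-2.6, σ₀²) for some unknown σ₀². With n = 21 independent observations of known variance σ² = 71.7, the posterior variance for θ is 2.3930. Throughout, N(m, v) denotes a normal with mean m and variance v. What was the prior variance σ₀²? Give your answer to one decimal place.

σ₀² = 8.0

For the Normal–Normal model with known σ², precisions add: τ_n = τ₀ + n/σ².
So 1/σ₀² = 1/2.3930 − 21/71.7 = 0.417885 − 0.292887 = 0.124998.
Hence σ₀² = 1/0.124998 ≈ 8.0.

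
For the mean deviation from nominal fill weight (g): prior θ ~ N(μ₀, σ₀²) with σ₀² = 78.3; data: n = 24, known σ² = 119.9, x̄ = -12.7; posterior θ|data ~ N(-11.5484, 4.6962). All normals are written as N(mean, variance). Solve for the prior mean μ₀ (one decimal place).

μ₀ = 6.5

With known observation variance, the Normal–Normal posterior has precision τ_n = τ₀ + n/σ² and mean μ_n = (τ₀μ₀ + (n/σ²)x̄)/τ_n.
Here τ₀ = 1/78.3 = 0.012771 and τ_data = 24/119.9 = 0.200167, so τ_n = 0.212938.
Rearranging for μ₀: μ₀ = (μ_n·τ_n − τ_data·x̄)/τ₀ = (-11.5484·0.212938 − 0.200167·-12.7) / 0.012771 = 0.083028/0.012771 ≈ 6.5.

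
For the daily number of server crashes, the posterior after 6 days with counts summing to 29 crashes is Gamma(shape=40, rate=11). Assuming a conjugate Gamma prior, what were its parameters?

Gamma(shape=11, rate=5)

A Gamma(α, β) prior (rate parametrization) on a Poisson rate with n observations summing to S gives posterior Gamma(α+S, β+n).
So α = 40 − 29 = 11 and β = 11 − 6 = 5.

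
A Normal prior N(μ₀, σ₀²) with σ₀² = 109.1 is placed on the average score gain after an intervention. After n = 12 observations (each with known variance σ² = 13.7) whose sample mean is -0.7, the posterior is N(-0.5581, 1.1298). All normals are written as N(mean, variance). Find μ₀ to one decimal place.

μ₀ = 13.0

With known observation variance, the Normal–Normal posterior has precision τ_n = τ₀ + n/σ² and mean μ_n = (τ₀μ₀ + (n/σ²)x̄)/τ_n.
Here τ₀ = 1/109.1 = 0.009166 and τ_data = 12/13.7 = 0.875912, so τ_n = 0.885078.
Rearranging for μ₀: μ₀ = (μ_n·τ_n − τ_data·x̄)/τ₀ = (-0.5581·0.885078 − 0.875912·-0.7) / 0.009166 = 0.119176/0.009166 ≈ 13.0.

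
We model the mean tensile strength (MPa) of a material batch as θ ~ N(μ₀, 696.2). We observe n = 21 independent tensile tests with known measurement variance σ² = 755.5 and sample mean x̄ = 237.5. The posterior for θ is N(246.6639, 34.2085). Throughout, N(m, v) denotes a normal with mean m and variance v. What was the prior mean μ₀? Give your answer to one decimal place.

The posterior mean is a precision-weighted average: μ_n = (τ₀μ₀ + τ_data·x̄)/(τ₀+τ_data), with τ₀=1/σ₀² and τ_data=n/σ².
Here τ₀ = 1/696.2 = 0.001436 and τ_data = 21/755.5 = 0.027796, so τ_n = 0.029232.
Rearranging for μ₀: μ₀ = (μ_n·τ_n − τ_data·x̄)/τ₀ = (246.6639·0.029232 − 0.027796·237.5) / 0.001436 = 0.608929/0.001436 ≈ 424.0.

μ₀ = 424.0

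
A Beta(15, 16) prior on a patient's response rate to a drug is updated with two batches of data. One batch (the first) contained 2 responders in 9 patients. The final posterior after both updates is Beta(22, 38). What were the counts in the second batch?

5 responders and 15 non-responders

Because Beta–binomial updating is additive in the counts, the combined data contributed (α_post−α_prior, β_post−β_prior) successes and failures.
Total across both batches: 22−15=7 responders, 38−16=22 non-responders.
Subtract the first batch: 7−2=5 responders and 22−7=15 non-responders.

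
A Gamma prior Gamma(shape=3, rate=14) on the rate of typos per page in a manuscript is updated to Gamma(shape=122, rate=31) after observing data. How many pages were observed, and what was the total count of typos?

Gamma–Poisson conjugacy: posterior shape = α + Σxᵢ, posterior rate = β + n.
Matching: Σxᵢ = 122 − 3 = 119 and n = 31 − 14 = 17.

n = 17 pages with total 119 typos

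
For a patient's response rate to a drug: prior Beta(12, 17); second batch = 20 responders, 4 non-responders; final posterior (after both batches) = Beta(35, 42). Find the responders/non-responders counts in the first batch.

Sequential conjugate updates are equivalent to a single update on the pooled data, so total successes = posterior α − prior α and total failures = posterior β − prior β.
Total across both batches: 35−12=23 responders, 42−17=25 non-responders.
Subtract the second batch: 23−20=3 responders and 25−4=21 non-responders.

3 responders and 21 non-responders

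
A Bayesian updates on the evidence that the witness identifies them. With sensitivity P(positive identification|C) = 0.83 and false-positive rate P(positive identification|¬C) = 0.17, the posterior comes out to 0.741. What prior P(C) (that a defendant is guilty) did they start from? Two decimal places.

P(C) = 0.37

In odds form, posterior odds = prior odds × likelihood ratio, so prior odds = posterior odds ÷ LR.
Posterior odds = 0.741/(1−0.741) = 2.8610. LR = 0.83/0.17 = 4.8824.
Prior odds = 2.8610/4.8824 = 0.5860, so P(C) = 0.5860/(1+0.5860) ≈ 0.37.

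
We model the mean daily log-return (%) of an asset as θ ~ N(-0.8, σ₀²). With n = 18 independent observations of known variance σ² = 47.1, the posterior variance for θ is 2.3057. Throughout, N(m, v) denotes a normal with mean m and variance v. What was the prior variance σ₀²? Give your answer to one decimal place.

σ₀² = 19.4

Posterior precision equals prior precision plus data precision: 1/σ_n² = 1/σ₀² + n/σ².
So 1/σ₀² = 1/2.3057 − 18/47.1 = 0.433708 − 0.382166 = 0.051542.
Hence σ₀² = 1/0.051542 ≈ 19.4.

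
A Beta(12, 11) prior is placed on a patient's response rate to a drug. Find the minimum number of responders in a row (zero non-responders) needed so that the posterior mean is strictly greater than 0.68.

After k responders and 0 non-responders the posterior is Beta(12+k, 11), with mean (12+k)/(12+11+k).
Set (12+k)/(23+k) > 0.68 and solve: k > (0.68·23 − 12)/(1 − 0.68) = 11.375.
The smallest integer exceeding 11.375 is 12, and checking k=12: (24)/(35) = 0.6857 > 0.68.

k = 12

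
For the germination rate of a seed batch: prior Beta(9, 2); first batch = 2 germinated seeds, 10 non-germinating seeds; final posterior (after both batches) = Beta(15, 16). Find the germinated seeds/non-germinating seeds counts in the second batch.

Sequential conjugate updates are equivalent to a single update on the pooled data, so total successes = posterior α − prior α and total failures = posterior β − prior β.
Total across both batches: 15−9=6 germinated seeds, 16−2=14 non-germinating seeds.
Subtract the first batch: 6−2=4 germinated seeds and 14−10=4 non-germinating seeds.

4 germinated seeds and 4 non-germinating seeds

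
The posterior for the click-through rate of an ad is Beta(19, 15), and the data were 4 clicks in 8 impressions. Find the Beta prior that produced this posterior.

Beta(15, 11)

Beta is conjugate to the binomial likelihood: posterior = Beta(a+s, b+f).
Subtract the data counts: 19−4=15, 15−4=11.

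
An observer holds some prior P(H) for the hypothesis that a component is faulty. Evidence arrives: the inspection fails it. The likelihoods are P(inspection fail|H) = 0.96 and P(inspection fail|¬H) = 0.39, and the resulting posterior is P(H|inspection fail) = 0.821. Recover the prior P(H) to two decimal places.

P(H) = 0.65

Bayes' rule in odds form gives O(H|E) = O(H)·[P(E|H)/P(E|¬H)], hence O(H) = O(H|E)/LR.
Posterior odds = 0.821/(1−0.821) = 4.5866. LR = 0.96/0.39 = 2.4615.
Prior odds = 4.5866/2.4615 = 1.8633, so P(H) = 1.8633/(1+1.8633) ≈ 0.65.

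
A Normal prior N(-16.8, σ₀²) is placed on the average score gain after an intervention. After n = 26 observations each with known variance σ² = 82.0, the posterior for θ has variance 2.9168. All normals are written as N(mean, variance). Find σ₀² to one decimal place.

Posterior precision equals prior precision plus data precision: 1/σ_n² = 1/σ₀² + n/σ².
So 1/σ₀² = 1/2.9168 − 26/82.0 = 0.342841 − 0.317073 = 0.025768.
Hence σ₀² = 1/0.025768 ≈ 38.8.

σ₀² = 38.8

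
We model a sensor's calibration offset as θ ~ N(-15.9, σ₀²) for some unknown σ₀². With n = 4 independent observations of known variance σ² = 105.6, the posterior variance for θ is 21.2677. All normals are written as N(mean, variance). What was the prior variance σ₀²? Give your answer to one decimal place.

σ₀² = 109.4

For the Normal–Normal model with known σ², precisions add: τ_n = τ₀ + n/σ².
So 1/σ₀² = 1/21.2677 − 4/105.6 = 0.047020 − 0.037879 = 0.009141.
Hence σ₀² = 1/0.009141 ≈ 109.4.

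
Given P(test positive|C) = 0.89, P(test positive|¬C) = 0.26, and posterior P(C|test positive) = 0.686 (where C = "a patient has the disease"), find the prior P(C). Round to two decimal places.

P(C) = 0.39

In odds form, posterior odds = prior odds × likelihood ratio, so prior odds = posterior odds ÷ LR.
Posterior odds = 0.686/(1−0.686) = 2.1847. LR = 0.89/0.26 = 3.4231.
Prior odds = 2.1847/3.4231 = 0.6382, so P(C) = 0.6382/(1+0.6382) ≈ 0.39.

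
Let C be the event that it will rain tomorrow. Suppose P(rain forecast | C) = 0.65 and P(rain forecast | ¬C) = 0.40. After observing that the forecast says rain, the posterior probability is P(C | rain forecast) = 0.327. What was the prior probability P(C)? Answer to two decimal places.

P(C) = 0.23

Bayes' rule in odds form gives O(C|E) = O(C)·[P(E|C)/P(E|¬C)], hence O(C) = O(C|E)/LR.
Posterior odds = 0.327/(1−0.327) = 0.4859. LR = 0.65/0.40 = 1.6250.
Prior odds = 0.4859/1.6250 = 0.2990, so P(C) = 0.2990/(1+0.2990) ≈ 0.23.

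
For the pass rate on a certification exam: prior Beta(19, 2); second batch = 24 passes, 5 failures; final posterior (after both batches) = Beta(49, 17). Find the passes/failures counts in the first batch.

6 passes and 10 failures

Sequential conjugate updates are equivalent to a single update on the pooled data, so total successes = posterior α − prior α and total failures = posterior β − prior β.
Total across both batches: 49−19=30 passes, 17−2=15 failures.
Subtract the second batch: 30−24=6 passes and 15−5=10 failures.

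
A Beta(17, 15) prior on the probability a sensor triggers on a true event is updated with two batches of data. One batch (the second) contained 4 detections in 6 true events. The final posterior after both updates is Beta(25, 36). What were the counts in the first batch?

Because Beta–binomial updating is additive in the counts, the combined data contributed (α_post−α_prior, β_post−β_prior) successes and failures.
Total across both batches: 25−17=8 detections, 36−15=21 misses.
Subtract the second batch: 8−4=4 detections and 21−2=19 misses.

4 detections and 19 misses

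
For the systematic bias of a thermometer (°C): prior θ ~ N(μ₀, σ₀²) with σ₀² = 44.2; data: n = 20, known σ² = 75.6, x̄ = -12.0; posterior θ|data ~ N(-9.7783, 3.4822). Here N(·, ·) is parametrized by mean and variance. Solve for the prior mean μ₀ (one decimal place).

μ₀ = 16.2

The posterior mean is a precision-weighted average: μ_n = (τ₀μ₀ + τ_data·x̄)/(τ₀+τ_data), with τ₀=1/σ₀² and τ_data=n/σ².
Here τ₀ = 1/44.2 = 0.022624 and τ_data = 20/75.6 = 0.264550, so τ_n = 0.287174.
Rearranging for μ₀: μ₀ = (μ_n·τ_n − τ_data·x̄)/τ₀ = (-9.7783·0.287174 − 0.264550·-12.0) / 0.022624 = 0.366526/0.022624 ≈ 16.2.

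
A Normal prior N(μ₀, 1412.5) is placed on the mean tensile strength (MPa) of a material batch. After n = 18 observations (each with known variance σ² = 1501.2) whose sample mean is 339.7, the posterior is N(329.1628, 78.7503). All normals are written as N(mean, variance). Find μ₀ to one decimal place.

The posterior mean is a precision-weighted average: μ_n = (τ₀μ₀ + τ_data·x̄)/(τ₀+τ_data), with τ₀=1/σ₀² and τ_data=n/σ².
Here τ₀ = 1/1412.5 = 0.000708 and τ_data = 18/1501.2 = 0.011990, so τ_n = 0.012698.
Rearranging for μ₀: μ₀ = (μ_n·τ_n − τ_data·x̄)/τ₀ = (329.1628·0.012698 − 0.011990·339.7) / 0.000708 = 0.106706/0.000708 ≈ 150.7.

μ₀ = 150.7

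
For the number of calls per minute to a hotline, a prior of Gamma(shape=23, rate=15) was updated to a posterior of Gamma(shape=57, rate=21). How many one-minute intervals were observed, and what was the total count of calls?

A Gamma(α, β) prior (rate parametrization) on a Poisson rate with n observations summing to S gives posterior Gamma(α+S, β+n).
Matching: Σxᵢ = 57 − 23 = 34 and n = 21 − 15 = 6.

n = 6 one-minute intervals with total 34 calls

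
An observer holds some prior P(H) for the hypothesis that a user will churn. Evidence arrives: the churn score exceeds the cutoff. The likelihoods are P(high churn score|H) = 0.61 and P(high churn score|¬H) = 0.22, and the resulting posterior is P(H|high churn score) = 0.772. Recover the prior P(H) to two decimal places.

P(H) = 0.55

Bayes' rule in odds form gives O(H|E) = O(H)·[P(E|H)/P(E|¬H)], hence O(H) = O(H|E)/LR.
Posterior odds = 0.772/(1−0.772) = 3.3860. LR = 0.61/0.22 = 2.7727.
Prior odds = 3.3860/2.7727 = 1.2212, so P(H) = 1.2212/(1+1.2212) ≈ 0.55.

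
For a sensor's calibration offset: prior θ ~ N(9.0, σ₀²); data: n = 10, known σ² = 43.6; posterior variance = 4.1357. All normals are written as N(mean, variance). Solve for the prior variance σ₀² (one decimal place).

For the Normal–Normal model with known σ², precisions add: τ_n = τ₀ + n/σ².
So 1/σ₀² = 1/4.1357 − 10/43.6 = 0.241797 − 0.229358 = 0.012439.
Hence σ₀² = 1/0.012439 ≈ 80.4.

σ₀² = 80.4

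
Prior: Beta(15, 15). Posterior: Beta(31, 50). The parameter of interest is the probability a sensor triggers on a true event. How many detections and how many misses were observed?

Beta is conjugate to the binomial likelihood: posterior = Beta(α+s, β+f).
So s = 31 − 15 = 16 and f = 50 − 15 = 35.

16 detections and 35 misses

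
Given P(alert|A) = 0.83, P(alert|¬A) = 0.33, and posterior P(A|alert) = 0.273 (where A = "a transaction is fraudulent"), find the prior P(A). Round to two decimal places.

P(A) = 0.13

In odds form, posterior odds = prior odds × likelihood ratio, so prior odds = posterior odds ÷ LR.
Posterior odds = 0.273/(1−0.273) = 0.3755. LR = 0.83/0.33 = 2.5152.
Prior odds = 0.3755/2.5152 = 0.1493, so P(A) = 0.1493/(1+0.1493) ≈ 0.13.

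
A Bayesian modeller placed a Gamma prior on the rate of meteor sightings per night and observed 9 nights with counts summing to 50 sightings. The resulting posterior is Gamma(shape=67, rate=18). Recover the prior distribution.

A Gamma(α, β) prior (rate parametrization) on a Poisson rate with n observations summing to S gives posterior Gamma(α+S, β+n).
So α = 67 − 50 = 17 and β = 18 − 9 = 9.

Gamma(shape=17, rate=9)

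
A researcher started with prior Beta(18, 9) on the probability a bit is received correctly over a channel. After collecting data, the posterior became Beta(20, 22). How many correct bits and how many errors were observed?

A Beta(α, β) prior with s successes and f failures in binomial data gives a Beta(α+s, β+f) posterior.
Match parameters: s=20−18=2, f=22−9=13.

2 correct bits and 13 errors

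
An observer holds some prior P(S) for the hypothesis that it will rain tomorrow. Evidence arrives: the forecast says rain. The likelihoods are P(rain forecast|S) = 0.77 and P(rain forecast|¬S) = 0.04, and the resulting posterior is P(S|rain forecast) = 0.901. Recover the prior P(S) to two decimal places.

P(S) = 0.32

In odds form, posterior odds = prior odds × likelihood ratio, so prior odds = posterior odds ÷ LR.
Posterior odds = 0.901/(1−0.901) = 9.1010. LR = 0.77/0.04 = 19.2500.
Prior odds = 9.1010/19.2500 = 0.4728, so P(S) = 0.4728/(1+0.4728) ≈ 0.32.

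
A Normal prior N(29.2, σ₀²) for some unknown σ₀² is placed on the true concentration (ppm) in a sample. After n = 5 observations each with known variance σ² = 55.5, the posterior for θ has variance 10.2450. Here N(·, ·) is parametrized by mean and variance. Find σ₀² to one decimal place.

Posterior precision equals prior precision plus data precision: 1/σ_n² = 1/σ₀² + n/σ².
So 1/σ₀² = 1/10.2450 − 5/55.5 = 0.097609 − 0.090090 = 0.007519.
Hence σ₀² = 1/0.007519 ≈ 133.0.

σ₀² = 133.0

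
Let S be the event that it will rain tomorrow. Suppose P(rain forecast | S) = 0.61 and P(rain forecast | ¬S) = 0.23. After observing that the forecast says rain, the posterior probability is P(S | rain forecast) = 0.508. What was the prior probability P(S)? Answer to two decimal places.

In odds form, posterior odds = prior odds × likelihood ratio, so prior odds = posterior odds ÷ LR.
Posterior odds = 0.508/(1−0.508) = 1.0325. LR = 0.61/0.23 = 2.6522.
Prior odds = 1.0325/2.6522 = 0.3893, so P(S) = 0.3893/(1+0.3893) ≈ 0.28.

P(S) = 0.28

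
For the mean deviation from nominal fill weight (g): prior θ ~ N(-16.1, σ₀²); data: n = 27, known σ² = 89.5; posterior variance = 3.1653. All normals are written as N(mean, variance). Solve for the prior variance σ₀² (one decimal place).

Posterior precision equals prior precision plus data precision: 1/σ_n² = 1/σ₀² + n/σ².
So 1/σ₀² = 1/3.1653 − 27/89.5 = 0.315926 − 0.301676 = 0.014250.
Hence σ₀² = 1/0.014250 ≈ 70.2.

σ₀² = 70.2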